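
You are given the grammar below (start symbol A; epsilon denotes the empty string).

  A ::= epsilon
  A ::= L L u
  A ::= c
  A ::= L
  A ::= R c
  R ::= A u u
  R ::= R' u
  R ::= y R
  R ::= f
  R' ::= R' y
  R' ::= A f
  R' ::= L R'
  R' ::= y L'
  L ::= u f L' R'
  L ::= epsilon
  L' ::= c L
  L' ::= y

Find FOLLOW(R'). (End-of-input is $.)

{ $, c, f, u, y }

In R ::= R' u: add FIRST(u) = { u }.
In R' ::= R' y: add FIRST(y) = { y }.
In R' ::= L R': R' is at the end, add FOLLOW(R') = { $, c, f, u, y }.
In L ::= u f L' R': R' is at the end, add FOLLOW(L) = { $, c, f, u, y }.
Union: FOLLOW(R') = { $, c, f, u, y }.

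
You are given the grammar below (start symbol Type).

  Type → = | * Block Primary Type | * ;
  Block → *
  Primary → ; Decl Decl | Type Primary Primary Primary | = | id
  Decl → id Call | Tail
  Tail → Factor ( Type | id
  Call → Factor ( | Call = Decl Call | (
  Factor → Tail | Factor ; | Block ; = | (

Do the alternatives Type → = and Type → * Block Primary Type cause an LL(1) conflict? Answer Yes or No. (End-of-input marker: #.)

FIRST(=) = { = } and FIRST(* Block Primary Type) = { * }.
The FIRST sets are disjoint and neither alternative is nullable — no conflict.

No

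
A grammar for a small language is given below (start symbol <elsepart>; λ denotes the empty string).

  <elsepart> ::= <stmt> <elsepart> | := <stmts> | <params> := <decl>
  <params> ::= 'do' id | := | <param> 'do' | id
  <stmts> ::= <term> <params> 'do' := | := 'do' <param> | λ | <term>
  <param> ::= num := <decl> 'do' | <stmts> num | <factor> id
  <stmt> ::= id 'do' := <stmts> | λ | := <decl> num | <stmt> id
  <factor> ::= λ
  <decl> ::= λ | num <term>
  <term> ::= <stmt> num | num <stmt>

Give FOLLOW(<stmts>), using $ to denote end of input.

{ $, 'do', :=, id, num }

In <elsepart> ::= := <stmts>: <stmts> is at the end, add FOLLOW(<elsepart>) = { $ }.
In <param> ::= <stmts> num: add FIRST(num) = { num }.
In <stmt> ::= id 'do' := <stmts>: <stmts> is at the end, add FOLLOW(<stmt>) = { $, 'do', :=, id, num }.
Union: FOLLOW(<stmts>) = { $, 'do', :=, id, num }.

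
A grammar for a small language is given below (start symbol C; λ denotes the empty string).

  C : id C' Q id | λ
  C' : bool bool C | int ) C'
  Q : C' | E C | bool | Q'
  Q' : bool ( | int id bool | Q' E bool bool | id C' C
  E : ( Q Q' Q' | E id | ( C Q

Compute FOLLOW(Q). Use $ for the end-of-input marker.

In C : id C' Q id: add FIRST(id) = { id }.
In E : ( Q Q' Q': add FIRST(Q' Q') = { bool, id, int }.
In E : ( C Q: Q is at the end, add FOLLOW(E) = { bool, id, int }.
Union: FOLLOW(Q) = { bool, id, int }.

{ bool, id, int }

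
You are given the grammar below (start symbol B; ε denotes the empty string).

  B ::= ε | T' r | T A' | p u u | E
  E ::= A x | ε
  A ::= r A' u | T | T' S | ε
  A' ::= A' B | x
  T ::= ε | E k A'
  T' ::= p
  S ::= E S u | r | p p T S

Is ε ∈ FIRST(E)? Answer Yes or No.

Yes

E has an ε-production, so E ⇒ ε.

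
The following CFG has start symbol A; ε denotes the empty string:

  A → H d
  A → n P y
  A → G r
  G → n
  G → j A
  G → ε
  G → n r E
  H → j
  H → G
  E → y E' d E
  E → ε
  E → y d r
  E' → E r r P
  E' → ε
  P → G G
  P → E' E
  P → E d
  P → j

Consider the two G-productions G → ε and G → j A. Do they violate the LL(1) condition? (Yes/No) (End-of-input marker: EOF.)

Yes

FIRST(ε) = { ε } and FIRST(j A) = { j }.
The first alternative is nullable and FOLLOW(G) = { d, j, n, r, y } shares j with FIRST of the second — conflict.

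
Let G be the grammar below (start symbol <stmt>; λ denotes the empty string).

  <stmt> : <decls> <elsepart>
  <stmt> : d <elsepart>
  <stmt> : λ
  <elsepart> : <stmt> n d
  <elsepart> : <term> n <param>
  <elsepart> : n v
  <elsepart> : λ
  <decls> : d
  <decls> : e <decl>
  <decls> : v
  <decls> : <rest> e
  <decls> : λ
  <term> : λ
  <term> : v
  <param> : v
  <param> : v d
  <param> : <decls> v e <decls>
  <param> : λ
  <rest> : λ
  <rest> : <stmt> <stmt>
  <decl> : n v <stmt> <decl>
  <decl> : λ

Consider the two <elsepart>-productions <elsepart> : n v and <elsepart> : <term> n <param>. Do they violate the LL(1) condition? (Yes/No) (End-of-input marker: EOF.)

FIRST(n v) = { n } and FIRST(<term> n <param>) = { n, v }.
Both contain n, so the two alternatives are not disjoint — LL(1) conflict.

Yes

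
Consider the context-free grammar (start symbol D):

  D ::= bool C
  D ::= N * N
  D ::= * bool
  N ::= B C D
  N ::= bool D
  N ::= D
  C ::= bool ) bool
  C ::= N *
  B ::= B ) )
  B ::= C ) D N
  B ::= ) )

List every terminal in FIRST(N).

From N ::= B C D: add FIRST(B) = { ), *, bool }.
N ::= bool D contributes {bool}.
From N ::= D: add FIRST(D) = { ), *, bool }.
Union: FIRST(N) = { ), *, bool }.

{ ), *, bool }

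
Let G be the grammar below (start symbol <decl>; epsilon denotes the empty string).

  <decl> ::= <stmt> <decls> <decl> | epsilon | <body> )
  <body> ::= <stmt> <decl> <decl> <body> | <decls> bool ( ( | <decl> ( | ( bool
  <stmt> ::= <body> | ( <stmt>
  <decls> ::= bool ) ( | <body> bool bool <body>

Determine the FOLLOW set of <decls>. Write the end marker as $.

In <decl> ::= <stmt> <decls> <decl>: add FIRST(<decl>)\{epsilon} = { (, bool }.
  Since <decl> is nullable, also add FOLLOW(<decl>) = { $, (, bool }.
In <body> ::= <decls> bool ( (: add FIRST(bool ( () = { bool }.
Union: FOLLOW(<decls>) = { $, (, bool }.

{ $, (, bool }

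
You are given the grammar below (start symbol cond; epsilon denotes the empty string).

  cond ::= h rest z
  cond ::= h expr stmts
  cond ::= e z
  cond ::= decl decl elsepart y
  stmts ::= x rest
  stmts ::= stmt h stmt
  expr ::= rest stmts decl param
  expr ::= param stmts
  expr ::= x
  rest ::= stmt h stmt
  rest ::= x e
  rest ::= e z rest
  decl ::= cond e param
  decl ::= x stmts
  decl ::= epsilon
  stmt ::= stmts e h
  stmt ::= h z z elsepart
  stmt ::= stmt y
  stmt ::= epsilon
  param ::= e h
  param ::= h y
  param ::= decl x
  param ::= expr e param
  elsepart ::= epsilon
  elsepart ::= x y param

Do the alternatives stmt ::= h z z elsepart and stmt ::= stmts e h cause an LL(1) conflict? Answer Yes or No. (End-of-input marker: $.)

FIRST(h z z elsepart) = { h } and FIRST(stmts e h) = { h, x, y }.
Both contain h, so the two alternatives are not disjoint — LL(1) conflict.

Yes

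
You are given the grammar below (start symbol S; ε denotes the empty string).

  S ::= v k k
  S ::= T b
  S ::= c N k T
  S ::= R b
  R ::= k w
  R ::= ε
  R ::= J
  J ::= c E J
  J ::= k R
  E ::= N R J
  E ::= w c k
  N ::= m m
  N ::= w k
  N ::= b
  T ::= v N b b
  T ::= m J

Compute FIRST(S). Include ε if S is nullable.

S ::= v k k contributes {v}.
From S ::= T b: add FIRST(T) = { m, v }.
S ::= c N k T contributes {c}.
From S ::= R b: R nullable, take FIRST(R) ∪ {b} = { b, c, k }.
Union: FIRST(S) = { b, c, k, m, v }.

{ b, c, k, m, v }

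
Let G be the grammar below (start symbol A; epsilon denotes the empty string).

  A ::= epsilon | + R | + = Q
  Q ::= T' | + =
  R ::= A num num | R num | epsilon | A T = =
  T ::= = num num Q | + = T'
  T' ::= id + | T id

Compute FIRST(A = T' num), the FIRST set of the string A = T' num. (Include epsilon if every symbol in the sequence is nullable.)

Add FIRST(A)\{epsilon} = { + }; A is nullable, continue.
= is a terminal; add {=} and stop.

{ +, = }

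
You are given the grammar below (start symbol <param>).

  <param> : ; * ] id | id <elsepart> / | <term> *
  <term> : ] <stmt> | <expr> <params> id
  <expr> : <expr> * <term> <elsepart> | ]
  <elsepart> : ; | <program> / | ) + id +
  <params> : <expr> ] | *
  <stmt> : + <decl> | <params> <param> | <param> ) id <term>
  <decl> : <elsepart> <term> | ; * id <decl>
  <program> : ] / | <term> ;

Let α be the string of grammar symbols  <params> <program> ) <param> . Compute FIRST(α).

{ *, ] }

Add FIRST(<params>) = { *, ] }; <params> is not nullable, stop.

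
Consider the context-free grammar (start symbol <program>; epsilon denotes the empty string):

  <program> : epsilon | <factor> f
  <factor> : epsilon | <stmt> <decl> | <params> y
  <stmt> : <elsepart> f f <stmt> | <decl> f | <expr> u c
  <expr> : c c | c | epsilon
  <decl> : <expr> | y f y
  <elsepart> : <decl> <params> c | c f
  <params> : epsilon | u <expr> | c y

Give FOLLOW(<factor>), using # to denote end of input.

{ f }

In <program> : <factor> f: add FIRST(f) = { f }.
Union: FOLLOW(<factor>) = { f }.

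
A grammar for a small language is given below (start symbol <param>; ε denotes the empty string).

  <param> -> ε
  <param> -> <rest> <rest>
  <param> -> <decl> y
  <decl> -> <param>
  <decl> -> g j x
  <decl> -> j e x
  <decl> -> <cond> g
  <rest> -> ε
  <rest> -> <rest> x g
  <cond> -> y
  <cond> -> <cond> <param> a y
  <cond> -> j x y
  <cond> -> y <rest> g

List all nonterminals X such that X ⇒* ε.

{ <decl>, <param>, <rest> }

Directly nullable (have an ε-production): <param>, <rest>.
<decl> -> <param> with every symbol nullable, so <decl> is nullable.
No other nonterminal has a production whose RHS symbols are all nullable.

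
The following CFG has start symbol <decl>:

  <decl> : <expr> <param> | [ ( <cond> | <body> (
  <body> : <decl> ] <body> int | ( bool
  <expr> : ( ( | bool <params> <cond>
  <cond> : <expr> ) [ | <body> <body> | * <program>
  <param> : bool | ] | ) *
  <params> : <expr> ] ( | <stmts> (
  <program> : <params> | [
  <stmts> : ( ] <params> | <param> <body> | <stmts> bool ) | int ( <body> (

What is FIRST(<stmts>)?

<stmts> : ( ] <params> contributes {(}.
From <stmts> : <param> <body>: add FIRST(<param>) = { ), ], bool }.
From <stmts> : <stmts> bool ): add FIRST(<stmts>) = { (, ), ], bool, int }.
<stmts> : int ( <body> ( contributes {int}.
Union: FIRST(<stmts>) = { (, ), ], bool, int }.

{ (, ), ], bool, int }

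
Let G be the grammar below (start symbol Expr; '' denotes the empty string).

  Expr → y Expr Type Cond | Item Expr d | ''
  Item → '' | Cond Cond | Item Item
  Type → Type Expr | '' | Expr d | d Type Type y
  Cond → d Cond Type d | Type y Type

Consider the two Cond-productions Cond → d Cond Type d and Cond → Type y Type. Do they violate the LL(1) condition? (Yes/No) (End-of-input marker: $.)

Yes

FIRST(d Cond Type d) = { d } and FIRST(Type y Type) = { d, y }.
Both contain d, so the two alternatives are not disjoint — LL(1) conflict.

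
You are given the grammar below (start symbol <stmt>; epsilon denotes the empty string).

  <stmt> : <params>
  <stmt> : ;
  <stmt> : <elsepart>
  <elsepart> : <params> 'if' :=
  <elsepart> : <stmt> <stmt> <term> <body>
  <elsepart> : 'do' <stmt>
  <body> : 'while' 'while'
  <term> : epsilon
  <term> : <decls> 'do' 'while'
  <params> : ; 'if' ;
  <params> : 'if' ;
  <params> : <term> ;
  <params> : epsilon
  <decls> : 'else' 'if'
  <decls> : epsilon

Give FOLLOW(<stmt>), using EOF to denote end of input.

<stmt> is the start symbol, so EOF ∈ FOLLOW(<stmt>).
In <elsepart> : <stmt> <stmt> <term> <body>: add FIRST(<stmt> <term> <body>) = { 'do', 'else', 'if', 'while', ; }.
In <elsepart> : <stmt> <stmt> <term> <body>: add FIRST(<term> <body>) = { 'do', 'else', 'while' }.
In <elsepart> : 'do' <stmt>: <stmt> is at the end, add FOLLOW(<elsepart>) = { EOF, 'do', 'else', 'if', 'while', ; }.
Union: FOLLOW(<stmt>) = { EOF, 'do', 'else', 'if', 'while', ; }.

{ EOF, 'do', 'else', 'if', 'while', ; }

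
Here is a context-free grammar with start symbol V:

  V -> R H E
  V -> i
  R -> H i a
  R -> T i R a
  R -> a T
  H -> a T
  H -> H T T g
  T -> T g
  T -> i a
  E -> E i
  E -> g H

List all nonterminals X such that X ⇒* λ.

No nonterminal has an empty production or an RHS whose symbols are all nullable.

{ } (none)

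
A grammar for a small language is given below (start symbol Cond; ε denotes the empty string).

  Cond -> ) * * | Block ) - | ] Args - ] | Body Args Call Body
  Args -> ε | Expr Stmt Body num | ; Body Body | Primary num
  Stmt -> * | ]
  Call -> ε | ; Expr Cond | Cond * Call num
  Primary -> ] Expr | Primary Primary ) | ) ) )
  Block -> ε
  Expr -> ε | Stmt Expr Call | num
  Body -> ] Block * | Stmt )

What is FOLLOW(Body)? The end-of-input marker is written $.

In Cond -> Body Args Call Body: add FIRST(Args Call Body) = { ), *, ;, ], num }.
In Cond -> Body Args Call Body: Body is at the end, add FOLLOW(Cond) = { $, ), *, ;, ], num }.
In Args -> Expr Stmt Body num: add FIRST(num) = { num }.
In Args -> ; Body Body: add FIRST(Body) = { *, ] }.
In Args -> ; Body Body: Body is at the end, add FOLLOW(Args) = { ), *, -, ;, ] }.
Union: FOLLOW(Body) = { $, ), *, -, ;, ], num }.

{ $, ), *, -, ;, ], num }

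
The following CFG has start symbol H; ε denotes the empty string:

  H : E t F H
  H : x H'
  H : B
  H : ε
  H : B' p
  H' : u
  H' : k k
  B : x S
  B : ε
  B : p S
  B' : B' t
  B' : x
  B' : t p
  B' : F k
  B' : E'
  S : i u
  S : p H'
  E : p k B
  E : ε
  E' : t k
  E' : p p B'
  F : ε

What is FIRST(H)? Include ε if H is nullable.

{ k, p, t, x, ε }

From H : E t F H: E nullable, take FIRST(E) ∪ {t} = { p, t }.
H : x H' contributes {x}.
From H : B: add FIRST(B) = { p, x, ε } (including ε since B is nullable).
H : ε contributes ε.
From H : B' p: add FIRST(B') = { k, p, t, x }.
Union: FIRST(H) = { k, p, t, x, ε }.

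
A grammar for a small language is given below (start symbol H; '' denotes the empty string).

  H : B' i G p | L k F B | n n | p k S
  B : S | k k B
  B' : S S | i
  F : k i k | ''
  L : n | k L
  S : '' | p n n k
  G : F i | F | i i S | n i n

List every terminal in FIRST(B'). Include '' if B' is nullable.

From B' : S S: S, S nullable, take FIRST(S) ∪ FIRST(S) = { p }; also '' since the whole RHS is nullable.
B' : i contributes {i}.
Union: FIRST(B') = { i, p, '' }.

{ i, p, '' }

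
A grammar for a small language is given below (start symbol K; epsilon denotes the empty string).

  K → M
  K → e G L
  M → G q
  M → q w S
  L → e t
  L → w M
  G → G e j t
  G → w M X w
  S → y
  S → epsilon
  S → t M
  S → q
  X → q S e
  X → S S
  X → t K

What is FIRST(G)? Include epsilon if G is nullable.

{ w }

From G → G e j t: add FIRST(G) = { w }.
G → w M X w contributes {w}.
Union: FIRST(G) = { w }.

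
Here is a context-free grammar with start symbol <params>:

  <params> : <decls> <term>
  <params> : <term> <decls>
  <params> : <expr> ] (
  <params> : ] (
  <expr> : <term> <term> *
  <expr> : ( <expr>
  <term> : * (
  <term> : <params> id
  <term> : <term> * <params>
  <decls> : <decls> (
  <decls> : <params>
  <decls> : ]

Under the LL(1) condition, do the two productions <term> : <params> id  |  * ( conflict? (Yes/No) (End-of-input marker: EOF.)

FIRST(<params> id) = { (, *, ] } and FIRST(* () = { * }.
Both contain *, so the two alternatives are not disjoint — LL(1) conflict.

Yes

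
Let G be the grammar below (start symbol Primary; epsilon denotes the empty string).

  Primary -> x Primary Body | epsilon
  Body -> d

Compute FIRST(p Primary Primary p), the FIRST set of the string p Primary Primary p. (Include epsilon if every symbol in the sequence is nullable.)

p is a terminal; add {p} and stop.

{ p }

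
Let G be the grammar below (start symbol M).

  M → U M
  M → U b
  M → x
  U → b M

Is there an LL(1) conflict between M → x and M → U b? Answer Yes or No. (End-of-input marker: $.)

No

FIRST(x) = { x } and FIRST(U b) = { b }.
The FIRST sets are disjoint and neither alternative is nullable — no conflict.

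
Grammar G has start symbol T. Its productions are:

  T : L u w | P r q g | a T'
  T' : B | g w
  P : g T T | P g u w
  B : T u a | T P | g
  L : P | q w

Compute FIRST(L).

From L : P: add FIRST(P) = { g }.
L : q w contributes {q}.
Union: FIRST(L) = { g, q }.

{ g, q }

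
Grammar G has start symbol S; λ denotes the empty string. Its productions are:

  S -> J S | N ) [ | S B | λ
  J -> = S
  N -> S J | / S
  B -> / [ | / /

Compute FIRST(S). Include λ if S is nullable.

From S -> J S: add FIRST(J) = { = }.
From S -> N ) [: add FIRST(N) = { /, = }.
From S -> S B: S nullable, take FIRST(S) ∪ FIRST(B) = { /, = }.
S -> λ contributes λ.
Union: FIRST(S) = { /, =, λ }.

{ /, =, λ }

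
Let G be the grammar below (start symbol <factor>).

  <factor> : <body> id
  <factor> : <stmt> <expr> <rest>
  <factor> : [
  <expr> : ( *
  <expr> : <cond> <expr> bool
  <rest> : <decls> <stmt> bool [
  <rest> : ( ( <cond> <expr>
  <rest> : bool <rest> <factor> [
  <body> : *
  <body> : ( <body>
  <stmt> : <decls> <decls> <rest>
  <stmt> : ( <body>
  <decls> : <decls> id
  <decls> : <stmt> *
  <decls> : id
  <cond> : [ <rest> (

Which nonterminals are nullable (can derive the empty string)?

No nonterminal has an empty production or an RHS whose symbols are all nullable.

{ } (none)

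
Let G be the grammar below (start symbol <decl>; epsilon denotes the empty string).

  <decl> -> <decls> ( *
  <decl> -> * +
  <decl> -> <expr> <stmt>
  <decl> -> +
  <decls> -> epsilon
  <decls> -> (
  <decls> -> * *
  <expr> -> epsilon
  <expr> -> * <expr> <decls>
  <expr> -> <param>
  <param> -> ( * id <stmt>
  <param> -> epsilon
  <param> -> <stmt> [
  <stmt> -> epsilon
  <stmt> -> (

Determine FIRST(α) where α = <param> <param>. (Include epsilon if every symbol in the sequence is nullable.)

{ (, [, epsilon }

Add FIRST(<param>)\{epsilon} = { (, [ }; <param> is nullable, continue.
Add FIRST(<param>)\{epsilon} = { (, [ }; <param> is nullable, continue.
Every symbol is nullable, so include epsilon.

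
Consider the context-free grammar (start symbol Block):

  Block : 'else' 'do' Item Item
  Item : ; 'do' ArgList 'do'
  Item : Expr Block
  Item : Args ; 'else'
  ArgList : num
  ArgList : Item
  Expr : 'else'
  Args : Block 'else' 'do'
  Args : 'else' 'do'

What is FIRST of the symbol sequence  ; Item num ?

; is a terminal; add {;} and stop.

{ ; }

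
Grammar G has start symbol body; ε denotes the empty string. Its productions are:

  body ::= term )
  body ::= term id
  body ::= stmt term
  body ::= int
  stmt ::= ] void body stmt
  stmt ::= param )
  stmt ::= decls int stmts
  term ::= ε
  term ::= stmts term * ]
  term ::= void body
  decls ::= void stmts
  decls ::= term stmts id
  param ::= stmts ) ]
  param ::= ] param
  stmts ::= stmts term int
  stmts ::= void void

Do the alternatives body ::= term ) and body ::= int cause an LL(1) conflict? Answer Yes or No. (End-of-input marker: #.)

No

FIRST(term )) = { ), void } and FIRST(int) = { int }.
The FIRST sets are disjoint and neither alternative is nullable — no conflict.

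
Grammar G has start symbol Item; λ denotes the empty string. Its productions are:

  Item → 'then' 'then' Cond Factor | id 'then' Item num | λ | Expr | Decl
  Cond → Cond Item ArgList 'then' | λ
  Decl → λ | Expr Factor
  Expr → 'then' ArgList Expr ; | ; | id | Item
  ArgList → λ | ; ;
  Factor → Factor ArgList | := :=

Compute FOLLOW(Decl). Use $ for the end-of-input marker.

In Item → Decl: Decl is at the end, add FOLLOW(Item) = { $, 'then', :=, ;, num }.
Union: FOLLOW(Decl) = { $, 'then', :=, ;, num }.

{ $, 'then', :=, ;, num }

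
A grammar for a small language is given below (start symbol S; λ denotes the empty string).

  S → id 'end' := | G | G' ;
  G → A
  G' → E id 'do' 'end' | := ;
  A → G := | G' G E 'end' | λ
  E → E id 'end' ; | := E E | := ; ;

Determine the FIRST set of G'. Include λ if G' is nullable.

{ := }

From G' → E id 'do' 'end': add FIRST(E) = { := }.
G' → := ; contributes {:=}.
Union: FIRST(G') = { := }.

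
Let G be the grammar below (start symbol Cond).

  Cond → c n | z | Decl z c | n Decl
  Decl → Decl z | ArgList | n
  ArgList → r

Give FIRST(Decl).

From Decl → Decl z: add FIRST(Decl) = { n, r }.
From Decl → ArgList: add FIRST(ArgList) = { r }.
Decl → n contributes {n}.
Union: FIRST(Decl) = { n, r }.

{ n, r }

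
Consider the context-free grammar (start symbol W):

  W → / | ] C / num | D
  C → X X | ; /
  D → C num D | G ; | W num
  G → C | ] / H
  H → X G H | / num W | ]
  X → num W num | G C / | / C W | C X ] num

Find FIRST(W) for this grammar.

{ /, ;, ], num }

W → / contributes {/}.
W → ] C / num contributes {]}.
From W → D: add FIRST(D) = { /, ;, ], num }.
Union: FIRST(W) = { /, ;, ], num }.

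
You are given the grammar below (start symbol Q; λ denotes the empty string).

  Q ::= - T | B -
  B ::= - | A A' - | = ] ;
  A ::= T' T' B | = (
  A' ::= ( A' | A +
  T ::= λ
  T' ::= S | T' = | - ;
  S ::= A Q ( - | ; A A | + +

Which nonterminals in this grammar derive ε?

Directly nullable (have an λ-production): T.
No other nonterminal has a production whose RHS symbols are all nullable.

{ T }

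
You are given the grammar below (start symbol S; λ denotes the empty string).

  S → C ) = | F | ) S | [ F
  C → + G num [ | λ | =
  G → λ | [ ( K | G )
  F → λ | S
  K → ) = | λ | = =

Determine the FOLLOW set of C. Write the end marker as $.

{ ) }

In S → C ) =: add FIRST() =) = { ) }.
Union: FOLLOW(C) = { ) }.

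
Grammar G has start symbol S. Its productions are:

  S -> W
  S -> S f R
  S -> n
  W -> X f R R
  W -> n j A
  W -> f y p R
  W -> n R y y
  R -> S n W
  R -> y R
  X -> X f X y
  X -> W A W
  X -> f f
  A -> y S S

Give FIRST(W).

From W -> X f R R: add FIRST(X) = { f, n }.
W -> n j A contributes {n}.
W -> f y p R contributes {f}.
W -> n R y y contributes {n}.
Union: FIRST(W) = { f, n }.

{ f, n }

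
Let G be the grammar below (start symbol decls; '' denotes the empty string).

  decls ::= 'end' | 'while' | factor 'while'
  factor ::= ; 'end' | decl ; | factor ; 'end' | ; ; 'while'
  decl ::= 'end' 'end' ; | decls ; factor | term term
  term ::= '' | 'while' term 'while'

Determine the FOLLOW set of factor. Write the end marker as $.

{ 'while', ; }

In decls ::= factor 'while': add FIRST('while') = { 'while' }.
In factor ::= factor ; 'end': add FIRST(; 'end') = { ; }.
In decl ::= decls ; factor: factor is at the end, add FOLLOW(decl) = { ; }.
Union: FOLLOW(factor) = { 'while', ; }.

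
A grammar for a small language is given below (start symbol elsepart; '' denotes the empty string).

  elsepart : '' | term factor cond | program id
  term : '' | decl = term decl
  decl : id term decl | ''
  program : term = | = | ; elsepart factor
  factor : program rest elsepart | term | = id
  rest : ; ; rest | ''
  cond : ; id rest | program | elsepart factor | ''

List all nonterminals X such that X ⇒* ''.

{ cond, decl, elsepart, factor, rest, term }

Directly nullable (have an ''-production): elsepart, term, decl, rest, cond.
factor : term with every symbol nullable, so factor is nullable.
No other nonterminal has a production whose RHS symbols are all nullable.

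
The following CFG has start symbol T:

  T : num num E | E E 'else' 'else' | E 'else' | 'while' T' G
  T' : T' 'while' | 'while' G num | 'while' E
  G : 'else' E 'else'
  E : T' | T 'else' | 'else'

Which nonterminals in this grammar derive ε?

No nonterminal has an empty production or an RHS whose symbols are all nullable.

{ } (none)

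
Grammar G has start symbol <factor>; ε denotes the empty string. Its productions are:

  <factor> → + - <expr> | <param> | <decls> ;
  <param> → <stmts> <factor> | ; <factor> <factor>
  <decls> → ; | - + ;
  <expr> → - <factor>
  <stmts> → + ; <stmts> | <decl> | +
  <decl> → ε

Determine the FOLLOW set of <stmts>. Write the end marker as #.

{ +, -, ; }

In <param> → <stmts> <factor>: add FIRST(<factor>) = { +, -, ; }.
In <stmts> → + ; <stmts>: <stmts> is at the end, add FOLLOW(<stmts>) = { +, -, ; }.
Union: FOLLOW(<stmts>) = { +, -, ; }.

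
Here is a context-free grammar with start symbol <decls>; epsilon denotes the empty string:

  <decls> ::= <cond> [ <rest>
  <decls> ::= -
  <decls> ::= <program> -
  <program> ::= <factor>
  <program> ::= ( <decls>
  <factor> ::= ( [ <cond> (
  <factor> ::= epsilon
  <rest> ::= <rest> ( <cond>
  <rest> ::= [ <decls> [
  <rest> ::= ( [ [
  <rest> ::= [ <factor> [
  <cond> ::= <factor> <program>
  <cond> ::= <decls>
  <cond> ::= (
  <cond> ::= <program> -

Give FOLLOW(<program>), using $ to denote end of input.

In <decls> ::= <program> -: add FIRST(-) = { - }.
In <cond> ::= <factor> <program>: <program> is at the end, add FOLLOW(<cond>) = { $, (, -, [ }.
In <cond> ::= <program> -: add FIRST(-) = { - }.
Union: FOLLOW(<program>) = { $, (, -, [ }.

{ $, (, -, [ }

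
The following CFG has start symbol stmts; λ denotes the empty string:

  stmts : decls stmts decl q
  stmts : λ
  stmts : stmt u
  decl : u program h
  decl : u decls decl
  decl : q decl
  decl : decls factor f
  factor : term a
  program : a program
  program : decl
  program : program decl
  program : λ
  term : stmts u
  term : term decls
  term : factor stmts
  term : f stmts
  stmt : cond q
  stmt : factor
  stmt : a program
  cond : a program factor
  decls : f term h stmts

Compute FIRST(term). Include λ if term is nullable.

{ a, f, u }

From term : stmts u: stmts nullable, take FIRST(stmts) ∪ {u} = { a, f, u }.
From term : term decls: add FIRST(term) = { a, f, u }.
From term : factor stmts: add FIRST(factor) = { a, f, u }.
term : f stmts contributes {f}.
Union: FIRST(term) = { a, f, u }.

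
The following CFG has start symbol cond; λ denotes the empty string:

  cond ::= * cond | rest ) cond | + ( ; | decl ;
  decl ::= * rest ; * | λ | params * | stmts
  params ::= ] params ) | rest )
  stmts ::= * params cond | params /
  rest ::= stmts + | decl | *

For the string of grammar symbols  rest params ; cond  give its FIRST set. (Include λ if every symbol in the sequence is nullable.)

Add FIRST(rest)\{λ} = { ), *, ] }; rest is nullable, continue.
Add FIRST(params) = { ), *, ] }; params is not nullable, stop.

{ ), *, ] }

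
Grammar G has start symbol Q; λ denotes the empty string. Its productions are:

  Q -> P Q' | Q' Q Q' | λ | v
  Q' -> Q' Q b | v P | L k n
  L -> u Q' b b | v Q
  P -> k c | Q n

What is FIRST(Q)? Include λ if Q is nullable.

From Q -> P Q': add FIRST(P) = { k, n, u, v }.
From Q -> Q' Q Q': add FIRST(Q') = { u, v }.
Q -> λ contributes λ.
Q -> v contributes {v}.
Union: FIRST(Q) = { k, n, u, v, λ }.

{ k, n, u, v, λ }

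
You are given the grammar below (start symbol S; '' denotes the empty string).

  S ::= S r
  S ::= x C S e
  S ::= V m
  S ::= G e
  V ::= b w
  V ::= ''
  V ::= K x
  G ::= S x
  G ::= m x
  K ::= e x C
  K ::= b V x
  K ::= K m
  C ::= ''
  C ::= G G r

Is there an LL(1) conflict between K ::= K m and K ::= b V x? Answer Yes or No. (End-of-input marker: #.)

Yes

FIRST(K m) = { b, e } and FIRST(b V x) = { b }.
Both contain b, so the two alternatives are not disjoint — LL(1) conflict.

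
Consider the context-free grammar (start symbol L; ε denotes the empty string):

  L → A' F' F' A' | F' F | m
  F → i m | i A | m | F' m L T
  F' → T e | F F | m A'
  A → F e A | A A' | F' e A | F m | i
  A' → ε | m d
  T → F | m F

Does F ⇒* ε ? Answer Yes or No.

No

Nullable nonterminals: A'.
No production of F has an RHS whose symbols are all nullable, so F is not nullable.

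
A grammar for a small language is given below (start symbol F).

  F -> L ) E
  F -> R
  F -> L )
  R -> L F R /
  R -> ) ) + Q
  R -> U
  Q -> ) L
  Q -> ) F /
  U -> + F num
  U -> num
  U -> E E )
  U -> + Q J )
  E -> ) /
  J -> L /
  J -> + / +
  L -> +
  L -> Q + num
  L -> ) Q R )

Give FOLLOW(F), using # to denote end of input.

{ #, ), +, /, num }

F is the start symbol, so # ∈ FOLLOW(F).
In R -> L F R /: add FIRST(R /) = { ), +, num }.
In Q -> ) F /: add FIRST(/) = { / }.
In U -> + F num: add FIRST(num) = { num }.
Union: FOLLOW(F) = { #, ), +, /, num }.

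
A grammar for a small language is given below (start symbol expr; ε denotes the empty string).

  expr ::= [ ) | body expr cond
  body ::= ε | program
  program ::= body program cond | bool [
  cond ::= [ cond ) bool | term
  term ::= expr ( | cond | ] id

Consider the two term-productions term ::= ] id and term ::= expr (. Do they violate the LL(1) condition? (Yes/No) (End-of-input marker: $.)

No

FIRST(] id) = { ] } and FIRST(expr () = { [, bool }.
The FIRST sets are disjoint and neither alternative is nullable — no conflict.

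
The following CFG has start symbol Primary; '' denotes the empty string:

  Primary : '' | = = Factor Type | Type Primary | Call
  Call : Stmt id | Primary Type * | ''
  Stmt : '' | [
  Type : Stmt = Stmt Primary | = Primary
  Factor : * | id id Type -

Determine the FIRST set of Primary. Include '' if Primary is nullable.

{ =, [, id, '' }

Primary : '' contributes ''.
Primary : = = Factor Type contributes {=}.
From Primary : Type Primary: add FIRST(Type) = { =, [ }.
From Primary : Call: add FIRST(Call) = { =, [, id, '' } (including '' since Call is nullable).
Union: FIRST(Primary) = { =, [, id, '' }.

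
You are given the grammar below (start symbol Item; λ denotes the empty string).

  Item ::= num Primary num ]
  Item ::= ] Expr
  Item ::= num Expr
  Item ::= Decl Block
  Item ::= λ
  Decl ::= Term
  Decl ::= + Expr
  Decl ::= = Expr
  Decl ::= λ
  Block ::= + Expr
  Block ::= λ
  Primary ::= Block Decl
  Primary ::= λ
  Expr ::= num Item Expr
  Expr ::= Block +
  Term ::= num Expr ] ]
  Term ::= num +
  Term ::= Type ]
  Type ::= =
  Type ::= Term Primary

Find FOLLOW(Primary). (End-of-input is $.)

In Item ::= num Primary num ]: add FIRST(num ]) = { num }.
In Type ::= Term Primary: Primary is at the end, add FOLLOW(Type) = { ] }.
Union: FOLLOW(Primary) = { ], num }.

{ ], num }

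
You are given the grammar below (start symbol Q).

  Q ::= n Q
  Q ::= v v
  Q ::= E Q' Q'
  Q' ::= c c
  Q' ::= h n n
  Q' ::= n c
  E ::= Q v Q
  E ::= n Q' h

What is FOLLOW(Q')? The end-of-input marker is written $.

In Q ::= E Q' Q': add FIRST(Q') = { c, h, n }.
In Q ::= E Q' Q': Q' is at the end, add FOLLOW(Q) = { $, c, h, n, v }.
In E ::= n Q' h: add FIRST(h) = { h }.
Union: FOLLOW(Q') = { $, c, h, n, v }.

{ $, c, h, n, v }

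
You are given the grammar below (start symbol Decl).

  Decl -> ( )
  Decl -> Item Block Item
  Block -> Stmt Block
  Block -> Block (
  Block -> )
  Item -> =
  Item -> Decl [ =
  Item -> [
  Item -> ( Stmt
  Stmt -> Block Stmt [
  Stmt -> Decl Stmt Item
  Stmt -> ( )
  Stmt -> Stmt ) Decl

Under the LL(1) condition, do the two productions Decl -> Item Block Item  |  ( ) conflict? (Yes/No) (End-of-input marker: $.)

Yes

FIRST(Item Block Item) = { (, =, [ } and FIRST(( )) = { ( }.
Both contain (, so the two alternatives are not disjoint — LL(1) conflict.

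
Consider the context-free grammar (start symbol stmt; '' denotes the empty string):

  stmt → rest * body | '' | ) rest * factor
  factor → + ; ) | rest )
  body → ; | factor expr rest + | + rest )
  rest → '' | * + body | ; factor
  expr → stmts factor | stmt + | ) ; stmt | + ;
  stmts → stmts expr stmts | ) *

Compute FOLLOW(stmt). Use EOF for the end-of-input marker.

{ EOF, ), *, +, ; }

stmt is the start symbol, so EOF ∈ FOLLOW(stmt).
In expr → stmt +: add FIRST(+) = { + }.
In expr → ) ; stmt: stmt is at the end, add FOLLOW(expr) = { ), *, +, ; }.
Union: FOLLOW(stmt) = { EOF, ), *, +, ; }.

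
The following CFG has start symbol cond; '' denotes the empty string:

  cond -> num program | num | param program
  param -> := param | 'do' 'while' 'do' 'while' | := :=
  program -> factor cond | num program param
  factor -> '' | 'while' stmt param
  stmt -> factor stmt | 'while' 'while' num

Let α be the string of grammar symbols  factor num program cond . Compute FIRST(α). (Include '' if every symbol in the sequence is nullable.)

Add FIRST(factor)\{''} = { 'while' }; factor is nullable, continue.
num is a terminal; add {num} and stop.

{ 'while', num }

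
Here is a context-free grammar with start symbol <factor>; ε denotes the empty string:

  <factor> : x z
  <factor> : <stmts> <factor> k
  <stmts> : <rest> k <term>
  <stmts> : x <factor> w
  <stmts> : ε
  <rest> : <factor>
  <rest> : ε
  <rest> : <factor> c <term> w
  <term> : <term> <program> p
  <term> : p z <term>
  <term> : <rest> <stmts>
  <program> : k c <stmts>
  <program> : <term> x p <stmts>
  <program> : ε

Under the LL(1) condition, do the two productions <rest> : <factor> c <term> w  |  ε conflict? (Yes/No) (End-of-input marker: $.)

FIRST(<factor> c <term> w) = { k, x } and FIRST(ε) = { ε }.
The second alternative is nullable and FOLLOW(<rest>) = { k, p, w, x } shares k with FIRST of the first — conflict.

Yes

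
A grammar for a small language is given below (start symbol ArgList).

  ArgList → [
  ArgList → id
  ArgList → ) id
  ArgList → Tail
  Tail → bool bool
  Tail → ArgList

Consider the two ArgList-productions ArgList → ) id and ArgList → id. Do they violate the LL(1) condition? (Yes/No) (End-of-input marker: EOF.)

FIRST() id) = { ) } and FIRST(id) = { id }.
The FIRST sets are disjoint and neither alternative is nullable — no conflict.

No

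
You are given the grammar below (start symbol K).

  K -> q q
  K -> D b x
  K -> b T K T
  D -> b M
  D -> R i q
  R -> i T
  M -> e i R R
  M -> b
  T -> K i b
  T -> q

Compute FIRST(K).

{ b, i, q }

K -> q q contributes {q}.
From K -> D b x: add FIRST(D) = { b, i }.
K -> b T K T contributes {b}.
Union: FIRST(K) = { b, i, q }.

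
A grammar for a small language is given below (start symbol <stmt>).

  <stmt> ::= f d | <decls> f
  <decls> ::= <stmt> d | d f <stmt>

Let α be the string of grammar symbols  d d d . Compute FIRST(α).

d is a terminal; add {d} and stop.

{ d }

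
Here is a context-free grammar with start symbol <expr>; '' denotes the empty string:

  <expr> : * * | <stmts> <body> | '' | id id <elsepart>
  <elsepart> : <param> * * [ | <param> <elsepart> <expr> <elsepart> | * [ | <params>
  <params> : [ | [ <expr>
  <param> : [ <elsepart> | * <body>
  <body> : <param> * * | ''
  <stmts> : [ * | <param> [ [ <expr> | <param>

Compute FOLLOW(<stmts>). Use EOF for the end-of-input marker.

{ EOF, *, [, id }

In <expr> : <stmts> <body>: add FIRST(<body>)\{''} = { *, [ }.
  Since <body> is nullable, also add FOLLOW(<expr>) = { EOF, *, [, id }.
Union: FOLLOW(<stmts>) = { EOF, *, [, id }.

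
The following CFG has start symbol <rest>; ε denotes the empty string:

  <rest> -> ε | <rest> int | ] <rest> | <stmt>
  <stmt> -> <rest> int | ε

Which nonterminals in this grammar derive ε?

{ <rest>, <stmt> }

Directly nullable (have an ε-production): <rest>, <stmt>.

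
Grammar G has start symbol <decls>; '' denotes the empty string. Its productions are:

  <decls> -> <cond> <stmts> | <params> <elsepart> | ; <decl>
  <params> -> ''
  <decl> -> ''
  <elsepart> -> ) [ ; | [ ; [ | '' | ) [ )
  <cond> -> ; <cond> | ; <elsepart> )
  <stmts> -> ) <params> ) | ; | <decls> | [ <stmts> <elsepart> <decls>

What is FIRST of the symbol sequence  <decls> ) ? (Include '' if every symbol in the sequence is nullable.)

{ ), ;, [ }

Add FIRST(<decls>)\{''} = { ), ;, [ }; <decls> is nullable, continue.
) is a terminal; add {)} and stop.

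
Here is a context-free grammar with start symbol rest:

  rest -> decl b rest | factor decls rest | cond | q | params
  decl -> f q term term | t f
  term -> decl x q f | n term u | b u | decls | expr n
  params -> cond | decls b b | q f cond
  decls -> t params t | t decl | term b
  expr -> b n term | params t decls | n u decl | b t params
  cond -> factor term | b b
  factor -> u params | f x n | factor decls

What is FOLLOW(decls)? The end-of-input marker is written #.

{ #, b, f, n, q, t, u, x }

In rest -> factor decls rest: add FIRST(rest) = { b, f, n, q, t, u }.
In term -> decls: decls is at the end, add FOLLOW(term) = { #, b, f, n, q, t, u, x }.
In params -> decls b b: add FIRST(b b) = { b }.
In expr -> params t decls: decls is at the end, add FOLLOW(expr) = { n }.
In factor -> factor decls: decls is at the end, add FOLLOW(factor) = { b, f, n, q, t, u }.
Union: FOLLOW(decls) = { #, b, f, n, q, t, u, x }.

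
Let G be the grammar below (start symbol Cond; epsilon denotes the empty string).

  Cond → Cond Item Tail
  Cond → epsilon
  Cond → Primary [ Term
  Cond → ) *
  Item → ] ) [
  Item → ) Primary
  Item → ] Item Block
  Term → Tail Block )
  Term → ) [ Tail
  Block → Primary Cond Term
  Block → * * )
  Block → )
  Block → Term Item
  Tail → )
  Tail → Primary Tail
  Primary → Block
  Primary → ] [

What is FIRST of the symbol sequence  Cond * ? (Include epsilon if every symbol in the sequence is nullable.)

{ ), *, ] }

Add FIRST(Cond)\{epsilon} = { ), *, ] }; Cond is nullable, continue.
* is a terminal; add {*} and stop.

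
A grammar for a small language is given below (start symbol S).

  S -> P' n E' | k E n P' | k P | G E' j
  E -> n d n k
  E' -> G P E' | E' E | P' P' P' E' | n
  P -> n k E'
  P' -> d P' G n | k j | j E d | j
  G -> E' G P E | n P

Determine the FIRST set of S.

{ d, j, k, n }

From S -> P' n E': add FIRST(P') = { d, j, k }.
S -> k E n P' contributes {k}.
S -> k P contributes {k}.
From S -> G E' j: add FIRST(G) = { d, j, k, n }.
Union: FIRST(S) = { d, j, k, n }.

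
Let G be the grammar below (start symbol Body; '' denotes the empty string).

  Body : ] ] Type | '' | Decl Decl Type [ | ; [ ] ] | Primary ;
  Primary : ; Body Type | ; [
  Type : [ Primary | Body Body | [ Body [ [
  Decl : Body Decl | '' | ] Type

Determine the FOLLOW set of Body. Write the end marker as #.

{ #, ;, [, ] }

Body is the start symbol, so # ∈ FOLLOW(Body).
In Primary : ; Body Type: add FIRST(Type)\{''} = { ;, [, ] }.
  Since Type is nullable, also add FOLLOW(Primary) = { #, ;, [, ] }.
In Type : Body Body: add FIRST(Body)\{''} = { ;, [, ] }.
  Since Body is nullable, also add FOLLOW(Type) = { #, ;, [, ] }.
In Type : Body Body: Body is at the end, add FOLLOW(Type) = { #, ;, [, ] }.
In Type : [ Body [ [: add FIRST([ [) = { [ }.
In Decl : Body Decl: add FIRST(Decl)\{''} = { ;, [, ] }.
  Since Decl is nullable, also add FOLLOW(Decl) = { ;, [, ] }.
Union: FOLLOW(Body) = { #, ;, [, ] }.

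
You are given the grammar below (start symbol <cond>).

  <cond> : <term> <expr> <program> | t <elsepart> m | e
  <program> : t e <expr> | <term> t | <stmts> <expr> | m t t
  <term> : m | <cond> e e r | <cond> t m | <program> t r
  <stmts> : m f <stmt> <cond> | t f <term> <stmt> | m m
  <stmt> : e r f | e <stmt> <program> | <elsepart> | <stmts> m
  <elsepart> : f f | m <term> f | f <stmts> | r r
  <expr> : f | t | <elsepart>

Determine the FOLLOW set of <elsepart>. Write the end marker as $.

{ $, e, f, m, r, t }

In <cond> : t <elsepart> m: add FIRST(m) = { m }.
In <stmt> : <elsepart>: <elsepart> is at the end, add FOLLOW(<stmt>) = { $, e, f, m, r, t }.
In <expr> : <elsepart>: <elsepart> is at the end, add FOLLOW(<expr>) = { $, e, f, m, r, t }.
Union: FOLLOW(<elsepart>) = { $, e, f, m, r, t }.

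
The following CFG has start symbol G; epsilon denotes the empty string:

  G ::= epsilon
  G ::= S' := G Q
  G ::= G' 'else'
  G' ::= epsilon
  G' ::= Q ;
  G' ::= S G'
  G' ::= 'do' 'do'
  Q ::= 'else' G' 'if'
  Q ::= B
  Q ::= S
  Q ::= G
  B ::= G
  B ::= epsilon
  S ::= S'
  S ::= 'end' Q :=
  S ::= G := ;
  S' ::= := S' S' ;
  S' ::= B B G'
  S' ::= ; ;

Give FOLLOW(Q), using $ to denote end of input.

{ $, 'do', 'else', 'end', 'if', :=, ; }

In G ::= S' := G Q: Q is at the end, add FOLLOW(G) = { $, 'do', 'else', 'end', 'if', :=, ; }.
In G' ::= Q ;: add FIRST(;) = { ; }.
In S ::= 'end' Q :=: add FIRST(:=) = { := }.
Union: FOLLOW(Q) = { $, 'do', 'else', 'end', 'if', :=, ; }.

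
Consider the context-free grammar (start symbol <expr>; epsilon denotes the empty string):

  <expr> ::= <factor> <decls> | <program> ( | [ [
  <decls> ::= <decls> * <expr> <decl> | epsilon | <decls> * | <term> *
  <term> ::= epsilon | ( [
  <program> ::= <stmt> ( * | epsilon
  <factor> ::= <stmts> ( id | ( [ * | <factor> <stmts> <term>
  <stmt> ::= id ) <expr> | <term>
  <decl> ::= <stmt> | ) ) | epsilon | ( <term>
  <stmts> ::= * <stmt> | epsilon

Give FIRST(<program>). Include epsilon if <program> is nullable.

From <program> ::= <stmt> ( *: <stmt> nullable, take FIRST(<stmt>) ∪ {(} = { (, id }.
<program> ::= epsilon contributes epsilon.
Union: FIRST(<program>) = { (, id, epsilon }.

{ (, id, epsilon }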